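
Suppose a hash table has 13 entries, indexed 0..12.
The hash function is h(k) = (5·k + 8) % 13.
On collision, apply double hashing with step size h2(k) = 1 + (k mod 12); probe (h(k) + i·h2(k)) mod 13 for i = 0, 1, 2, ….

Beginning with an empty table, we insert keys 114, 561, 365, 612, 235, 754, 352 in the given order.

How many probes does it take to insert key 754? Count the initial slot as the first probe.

3

Insert 114: h=6, slot 6 empty -> index 6.
Insert 561: h=5, slot 5 empty -> index 5.
Insert 365: h=0, slot 0 empty -> index 0.
Insert 612: h=0, h2=1, slot 0 occupied -> index 1.
Insert 235: h=0, h2=8, slot 0 occupied -> index 8.
Insert 754: h=8, h2=11, slots 8,6 occupied -> index 4.
Insert 352: h=0, h2=5, slots 0,5 occupied -> index 10.
Table: [365, 612, ∅, ∅, 754, 561, 114, ∅, 235, ∅, 352, ∅, ∅]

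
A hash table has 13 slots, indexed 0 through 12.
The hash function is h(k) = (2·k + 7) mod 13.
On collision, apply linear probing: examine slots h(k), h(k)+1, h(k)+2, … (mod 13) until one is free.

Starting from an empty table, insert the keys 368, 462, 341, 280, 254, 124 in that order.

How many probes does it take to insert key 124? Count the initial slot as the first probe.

Insert 368: h=2, slot 2 empty => index 2.
Insert 462: h=8, slot 8 empty => index 8.
Insert 341: h=0, slot 0 empty => index 0.
Insert 280: h=8, slot 8 occupied => index 9.
Insert 254: h=8, slots 8,9 occupied => index 10.
Insert 124: h=8, slots 8,9,10 occupied => index 11.
Table: [341, _, 368, _, _, _, _, _, 462, 280, 254, 124, _]

4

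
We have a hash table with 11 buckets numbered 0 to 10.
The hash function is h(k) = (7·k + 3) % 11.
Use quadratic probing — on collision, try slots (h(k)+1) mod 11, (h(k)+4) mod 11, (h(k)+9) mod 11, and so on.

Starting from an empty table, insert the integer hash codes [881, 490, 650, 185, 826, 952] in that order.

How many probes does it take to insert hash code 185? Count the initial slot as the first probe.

3

881: h=10 -> slot 10
490: h=1 -> slot 1
650: h=10, probe 10,0 -> slot 0
185: h=0, probe 0,1,4 -> slot 4
826: h=10, probe 10,0,3 -> slot 3
952: h=1, probe 1,2 -> slot 2
Table: [650, 490, 952, 826, 185, ∅, ∅, ∅, ∅, ∅, 881]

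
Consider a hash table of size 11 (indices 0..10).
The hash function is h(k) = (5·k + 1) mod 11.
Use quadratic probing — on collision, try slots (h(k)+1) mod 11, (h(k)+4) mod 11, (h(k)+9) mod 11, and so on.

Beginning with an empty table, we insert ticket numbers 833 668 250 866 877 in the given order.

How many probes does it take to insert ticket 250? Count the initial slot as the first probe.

833 hashes to 8; slot 8 is free -> place at 8.
668 hashes to 8; 8 taken -> place at 9.
250 hashes to 8; 8,9 taken -> place at 1.
866 hashes to 8; 8,9,1 taken -> place at 6.
877 hashes to 8; 8,9,1,6 taken -> place at 2.
Table: [∅, 250, 877, ∅, ∅, ∅, 866, ∅, 833, 668, ∅]

3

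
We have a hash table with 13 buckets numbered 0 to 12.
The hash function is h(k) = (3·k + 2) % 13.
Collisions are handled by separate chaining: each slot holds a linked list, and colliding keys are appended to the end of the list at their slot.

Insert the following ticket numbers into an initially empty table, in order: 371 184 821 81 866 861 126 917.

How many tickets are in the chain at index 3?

1

Insert 371: h=10, bucket 10 empty → new chain.
Insert 184: h=8, bucket 8 empty → new chain.
Insert 821: h=8, bucket 8 nonempty → append to chain.
Insert 81: h=11, bucket 11 empty → new chain.
Insert 866: h=0, bucket 0 empty → new chain.
Insert 861: h=11, bucket 11 nonempty → append to chain.
Insert 126: h=3, bucket 3 empty → new chain.
Insert 917: h=10, bucket 10 nonempty → append to chain.
Final buckets:
0: 866
1: —
2: —
3: 126
4: —
5: —
6: —
7: —
8: 184 -> 821
9: —
10: 371 -> 917
11: 81 -> 861
12: —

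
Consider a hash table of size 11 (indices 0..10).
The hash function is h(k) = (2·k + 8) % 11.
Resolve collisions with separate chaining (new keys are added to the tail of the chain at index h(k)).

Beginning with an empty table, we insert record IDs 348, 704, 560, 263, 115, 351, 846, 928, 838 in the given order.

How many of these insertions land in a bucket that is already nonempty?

348 → bucket 0
704 → bucket 8
560 → bucket 6
263 → bucket 6 (collision)
115 → bucket 7
351 → bucket 6 (collision)
846 → bucket 6 (collision)
928 → bucket 5
838 → bucket 1
Final buckets:
0: 348
1: 838
2: —
3: —
4: —
5: 928
6: 560 -> 263 -> 351 -> 846
7: 115
8: 704
9: —
10: —

3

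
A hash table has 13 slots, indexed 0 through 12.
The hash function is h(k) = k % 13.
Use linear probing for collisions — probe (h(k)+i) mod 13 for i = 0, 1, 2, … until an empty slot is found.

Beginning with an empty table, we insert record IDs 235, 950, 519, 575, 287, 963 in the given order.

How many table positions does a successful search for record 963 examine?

235 hashes to 1; slot 1 is free => place at 1.
950 hashes to 1; 1 taken => place at 2.
519 hashes to 12; slot 12 is free => place at 12.
575 hashes to 3; slot 3 is free => place at 3.
287 hashes to 1; 1,2,3 taken => place at 4.
963 hashes to 1; 1,2,3,4 taken => place at 5.
Table: [—, 235, 950, 575, 287, 963, —, —, —, —, —, —, 519]
Lookup 963: h=1, probe 1,2,3,4,5 → found at 5.

5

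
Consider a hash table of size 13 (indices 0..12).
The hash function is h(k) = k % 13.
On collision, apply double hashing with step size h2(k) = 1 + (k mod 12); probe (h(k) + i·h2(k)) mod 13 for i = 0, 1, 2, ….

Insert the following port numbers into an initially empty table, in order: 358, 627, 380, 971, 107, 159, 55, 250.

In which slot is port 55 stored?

6

358: h=7 → slot 7
627: h=3 → slot 3
380: h=3, h2=9, probe 3,12 → slot 12
971: h=9 → slot 9
107: h=3, h2=12, probe 3,2 → slot 2
159: h=3, h2=4, probe 3,7,11 → slot 11
55: h=3, h2=8, probe 3,11,6 → slot 6
250: h=3, h2=11, probe 3,1 → slot 1
Table: [_, 250, 107, 627, _, _, 55, 358, _, 971, _, 159, 380]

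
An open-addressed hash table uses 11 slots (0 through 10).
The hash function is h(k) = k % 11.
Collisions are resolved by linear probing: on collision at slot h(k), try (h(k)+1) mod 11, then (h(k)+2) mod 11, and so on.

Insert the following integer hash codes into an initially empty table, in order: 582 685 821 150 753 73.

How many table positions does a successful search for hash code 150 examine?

2

582: h=10 -> slot 10
685: h=3 -> slot 3
821: h=7 -> slot 7
150: h=7, probe 7,8 -> slot 8
753: h=5 -> slot 5
73: h=7, probe 7,8,9 -> slot 9
Table: [_, _, _, 685, _, 753, _, 821, 150, 73, 582]
Lookup 150: h=7, probe 7,8 → found at 8.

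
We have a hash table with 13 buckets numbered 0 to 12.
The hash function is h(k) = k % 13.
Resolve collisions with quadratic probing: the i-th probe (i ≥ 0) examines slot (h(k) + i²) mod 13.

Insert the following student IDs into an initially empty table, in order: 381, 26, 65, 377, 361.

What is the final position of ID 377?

381: h=4 => slot 4
26: h=0 => slot 0
65: h=0, probe 0,1 => slot 1
377: h=0, probe 0,1,4,9 => slot 9
361: h=10 => slot 10
Table: [26, 65, ., ., 381, ., ., ., ., 377, 361, ., .]

9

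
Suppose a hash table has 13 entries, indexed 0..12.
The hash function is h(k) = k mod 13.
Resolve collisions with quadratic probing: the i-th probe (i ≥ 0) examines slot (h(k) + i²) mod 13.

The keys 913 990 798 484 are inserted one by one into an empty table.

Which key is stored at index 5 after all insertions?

798

Insert 913: h=3, slot 3 empty → index 3.
Insert 990: h=2, slot 2 empty → index 2.
Insert 798: h=5, slot 5 empty → index 5.
Insert 484: h=3, slot 3 occupied → index 4.
Table: [_, _, 990, 913, 484, 798, _, _, _, _, _, _, _]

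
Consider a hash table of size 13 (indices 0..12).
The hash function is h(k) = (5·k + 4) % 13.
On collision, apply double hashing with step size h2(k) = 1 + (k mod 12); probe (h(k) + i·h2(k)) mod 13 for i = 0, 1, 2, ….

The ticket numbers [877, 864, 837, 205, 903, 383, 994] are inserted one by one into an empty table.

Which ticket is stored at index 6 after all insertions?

877 hashes to 8; slot 8 is free → place at 8.
864 hashes to 8, h2=1; 8 taken → place at 9.
837 hashes to 3; slot 3 is free → place at 3.
205 hashes to 2; slot 2 is free → place at 2.
903 hashes to 8, h2=4; 8 taken → place at 12.
383 hashes to 8, h2=12; 8 taken → place at 7.
994 hashes to 8, h2=11; 8 taken → place at 6.
Table: [-, -, 205, 837, -, -, 994, 383, 877, 864, -, -, 903]

994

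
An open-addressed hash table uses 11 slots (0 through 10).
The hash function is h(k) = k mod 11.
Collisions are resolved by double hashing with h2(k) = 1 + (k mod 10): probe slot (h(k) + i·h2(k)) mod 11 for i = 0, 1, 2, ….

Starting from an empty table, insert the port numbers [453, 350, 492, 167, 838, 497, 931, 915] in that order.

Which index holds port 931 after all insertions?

Insert 453: h=2, slot 2 empty → index 2.
Insert 350: h=9, slot 9 empty → index 9.
Insert 492: h=8, slot 8 empty → index 8.
Insert 167: h=2, h2=8, slot 2 occupied → index 10.
Insert 838: h=2, h2=9, slot 2 occupied → index 0.
Insert 497: h=2, h2=8, slots 2,10 occupied → index 7.
Insert 931: h=7, h2=2, slots 7,9,0,2 occupied → index 4.
Insert 915: h=2, h2=6, slots 2,8 occupied → index 3.
Table: [838, _, 453, 915, 931, _, _, 497, 492, 350, 167]

4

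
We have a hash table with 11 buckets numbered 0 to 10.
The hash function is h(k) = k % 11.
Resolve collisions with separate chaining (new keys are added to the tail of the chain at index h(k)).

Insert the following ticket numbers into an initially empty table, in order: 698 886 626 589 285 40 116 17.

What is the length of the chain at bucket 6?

4

Insert 698: h=5, bucket 5 empty → new chain.
Insert 886: h=6, bucket 6 empty → new chain.
Insert 626: h=10, bucket 10 empty → new chain.
Insert 589: h=6, bucket 6 nonempty → append to chain.
Insert 285: h=10, bucket 10 nonempty → append to chain.
Insert 40: h=7, bucket 7 empty → new chain.
Insert 116: h=6, bucket 6 nonempty → append to chain.
Insert 17: h=6, bucket 6 nonempty → append to chain.
Final buckets:
0: _
1: _
2: _
3: _
4: _
5: 698
6: 886 -> 589 -> 116 -> 17
7: 40
8: _
9: _
10: 626 -> 285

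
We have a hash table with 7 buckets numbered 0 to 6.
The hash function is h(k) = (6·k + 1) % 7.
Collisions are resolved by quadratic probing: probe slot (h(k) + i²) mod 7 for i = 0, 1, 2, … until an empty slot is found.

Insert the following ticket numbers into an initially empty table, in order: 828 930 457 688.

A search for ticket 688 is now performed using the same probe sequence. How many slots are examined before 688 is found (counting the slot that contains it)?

3

828 hashes to 6; slot 6 is free -> place at 6.
930 hashes to 2; slot 2 is free -> place at 2.
457 hashes to 6; 6 taken -> place at 0.
688 hashes to 6; 6,0 taken -> place at 3.
Table: [457, —, 930, 688, —, —, 828]
Lookup 688: h=6, probe 6,0,3 → found at 3.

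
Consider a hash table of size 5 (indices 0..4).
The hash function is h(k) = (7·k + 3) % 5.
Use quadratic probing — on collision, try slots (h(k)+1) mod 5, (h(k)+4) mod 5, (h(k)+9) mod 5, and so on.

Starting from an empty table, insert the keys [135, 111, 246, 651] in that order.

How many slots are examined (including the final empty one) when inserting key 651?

135: h=3 -> slot 3
111: h=0 -> slot 0
246: h=0, probe 0,1 -> slot 1
651: h=0, probe 0,1,4 -> slot 4
Table: [111, 246, ∅, 135, 651]

3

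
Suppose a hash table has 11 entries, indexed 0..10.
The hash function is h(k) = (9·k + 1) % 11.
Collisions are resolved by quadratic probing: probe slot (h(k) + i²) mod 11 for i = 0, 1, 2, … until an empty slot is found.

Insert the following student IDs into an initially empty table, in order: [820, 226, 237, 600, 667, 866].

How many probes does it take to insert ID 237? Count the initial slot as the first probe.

3

Insert 820: h=0, slot 0 empty -> index 0.
Insert 226: h=0, slot 0 occupied -> index 1.
Insert 237: h=0, slots 0,1 occupied -> index 4.
Insert 600: h=0, slots 0,1,4 occupied -> index 9.
Insert 667: h=9, slot 9 occupied -> index 10.
Insert 866: h=7, slot 7 empty -> index 7.
Table: [820, 226, —, —, 237, —, —, 866, —, 600, 667]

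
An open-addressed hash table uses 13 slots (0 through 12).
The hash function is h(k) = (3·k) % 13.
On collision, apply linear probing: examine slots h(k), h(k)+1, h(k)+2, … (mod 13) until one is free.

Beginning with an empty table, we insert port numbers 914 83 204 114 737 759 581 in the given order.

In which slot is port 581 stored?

914: h=12 → slot 12
83: h=2 → slot 2
204: h=1 → slot 1
114: h=4 → slot 4
737: h=1, probe 1,2,3 → slot 3
759: h=2, probe 2,3,4,5 → slot 5
581: h=1, probe 1,2,3,4,5,6 → slot 6
Table: [—, 204, 83, 737, 114, 759, 581, —, —, —, —, —, 914]

6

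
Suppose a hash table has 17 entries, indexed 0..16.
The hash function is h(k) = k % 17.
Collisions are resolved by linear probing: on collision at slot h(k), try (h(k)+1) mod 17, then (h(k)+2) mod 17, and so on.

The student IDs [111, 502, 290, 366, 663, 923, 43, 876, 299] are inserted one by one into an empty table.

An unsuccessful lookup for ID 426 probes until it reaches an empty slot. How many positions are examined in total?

2

111: h=9 => slot 9
502: h=9, probe 9,10 => slot 10
290: h=1 => slot 1
366: h=9, probe 9,10,11 => slot 11
663: h=0 => slot 0
923: h=5 => slot 5
43: h=9, probe 9,10,11,12 => slot 12
876: h=9, probe 9,10,11,12,13 => slot 13
299: h=10, probe 10,11,12,13,14 => slot 14
Table: [663, 290, -, -, -, 923, -, -, -, 111, 502, 366, 43, 876, 299, -, -]
Lookup 426: h=1, probe 1,2 → slot 2 empty, not found.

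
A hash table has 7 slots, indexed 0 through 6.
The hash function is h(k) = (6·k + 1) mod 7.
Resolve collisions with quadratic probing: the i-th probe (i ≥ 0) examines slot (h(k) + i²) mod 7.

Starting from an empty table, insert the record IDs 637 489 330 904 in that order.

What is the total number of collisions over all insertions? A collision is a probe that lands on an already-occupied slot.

Insert 637: h=1, slot 1 empty → index 1.
Insert 489: h=2, slot 2 empty → index 2.
Insert 330: h=0, slot 0 empty → index 0.
Insert 904: h=0, slots 0,1 occupied → index 4.
Table: [330, 637, 489, -, 904, -, -]

2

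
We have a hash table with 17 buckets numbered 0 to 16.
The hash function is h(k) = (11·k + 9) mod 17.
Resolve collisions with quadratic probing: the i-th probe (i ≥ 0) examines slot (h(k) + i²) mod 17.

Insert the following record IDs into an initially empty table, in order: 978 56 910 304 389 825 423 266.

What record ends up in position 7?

910

Insert 978: h=6, slot 6 empty -> index 6.
Insert 56: h=13, slot 13 empty -> index 13.
Insert 910: h=6, slot 6 occupied -> index 7.
Insert 304: h=4, slot 4 empty -> index 4.
Insert 389: h=4, slot 4 occupied -> index 5.
Insert 825: h=6, slots 6,7 occupied -> index 10.
Insert 423: h=4, slots 4,5 occupied -> index 8.
Insert 266: h=11, slot 11 empty -> index 11.
Table: [-, -, -, -, 304, 389, 978, 910, 423, -, 825, 266, -, 56, -, -, -]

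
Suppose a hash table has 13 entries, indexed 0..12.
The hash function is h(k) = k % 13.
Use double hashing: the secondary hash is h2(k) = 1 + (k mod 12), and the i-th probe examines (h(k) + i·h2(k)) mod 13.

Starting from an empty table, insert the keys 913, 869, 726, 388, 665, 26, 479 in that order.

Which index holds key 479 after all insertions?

913: h=3 => slot 3
869: h=11 => slot 11
726: h=11, h2=7, probe 11,5 => slot 5
388: h=11, h2=5, probe 11,3,8 => slot 8
665: h=2 => slot 2
26: h=0 => slot 0
479: h=11, h2=12, probe 11,10 => slot 10
Table: [26, —, 665, 913, —, 726, —, —, 388, —, 479, 869, —]

10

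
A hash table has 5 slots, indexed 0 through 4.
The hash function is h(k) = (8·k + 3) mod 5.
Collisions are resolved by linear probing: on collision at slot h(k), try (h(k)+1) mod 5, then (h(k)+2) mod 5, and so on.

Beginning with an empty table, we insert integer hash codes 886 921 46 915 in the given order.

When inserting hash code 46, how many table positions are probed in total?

3

886 hashes to 1; slot 1 is free => place at 1.
921 hashes to 1; 1 taken => place at 2.
46 hashes to 1; 1,2 taken => place at 3.
915 hashes to 3; 3 taken => place at 4.
Table: [_, 886, 921, 46, 915]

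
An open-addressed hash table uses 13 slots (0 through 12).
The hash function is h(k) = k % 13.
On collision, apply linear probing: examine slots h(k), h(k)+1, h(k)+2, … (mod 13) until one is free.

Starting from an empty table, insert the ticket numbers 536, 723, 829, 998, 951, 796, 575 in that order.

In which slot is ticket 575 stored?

Insert 536: h=3, slot 3 empty → index 3.
Insert 723: h=8, slot 8 empty → index 8.
Insert 829: h=10, slot 10 empty → index 10.
Insert 998: h=10, slot 10 occupied → index 11.
Insert 951: h=2, slot 2 empty → index 2.
Insert 796: h=3, slot 3 occupied → index 4.
Insert 575: h=3, slots 3,4 occupied → index 5.
Table: [-, -, 951, 536, 796, 575, -, -, 723, -, 829, 998, -]

5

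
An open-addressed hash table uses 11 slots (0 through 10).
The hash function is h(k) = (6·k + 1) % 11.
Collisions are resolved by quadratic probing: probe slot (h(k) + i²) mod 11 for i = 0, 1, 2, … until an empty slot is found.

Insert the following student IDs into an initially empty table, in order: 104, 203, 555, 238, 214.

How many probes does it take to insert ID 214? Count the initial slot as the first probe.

4

104: h=9 → slot 9
203: h=9, probe 9,10 → slot 10
555: h=9, probe 9,10,2 → slot 2
238: h=10, probe 10,0 → slot 0
214: h=9, probe 9,10,2,7 → slot 7
Table: [238, ., 555, ., ., ., ., 214, ., 104, 203]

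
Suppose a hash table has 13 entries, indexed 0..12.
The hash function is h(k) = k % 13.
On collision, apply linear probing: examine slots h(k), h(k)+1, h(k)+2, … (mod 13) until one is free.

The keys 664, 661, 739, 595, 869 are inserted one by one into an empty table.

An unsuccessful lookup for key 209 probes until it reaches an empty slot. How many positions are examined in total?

2

664 hashes to 1; slot 1 is free => place at 1.
661 hashes to 11; slot 11 is free => place at 11.
739 hashes to 11; 11 taken => place at 12.
595 hashes to 10; slot 10 is free => place at 10.
869 hashes to 11; 11,12 taken => place at 0.
Table: [869, 664, —, —, —, —, —, —, —, —, 595, 661, 739]
Lookup 209: h=1, probe 1,2 → slot 2 empty, not found.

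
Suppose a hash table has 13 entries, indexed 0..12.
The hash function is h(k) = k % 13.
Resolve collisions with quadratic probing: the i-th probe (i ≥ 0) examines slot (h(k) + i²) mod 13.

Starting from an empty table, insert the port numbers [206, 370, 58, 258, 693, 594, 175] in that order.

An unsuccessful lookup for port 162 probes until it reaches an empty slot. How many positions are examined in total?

206: h=11 => slot 11
370: h=6 => slot 6
58: h=6, probe 6,7 => slot 7
258: h=11, probe 11,12 => slot 12
693: h=4 => slot 4
594: h=9 => slot 9
175: h=6, probe 6,7,10 => slot 10
Table: [∅, ∅, ∅, ∅, 693, ∅, 370, 58, ∅, 594, 175, 206, 258]
Lookup 162: h=6, probe 6,7,10,2 → slot 2 empty, not found.

4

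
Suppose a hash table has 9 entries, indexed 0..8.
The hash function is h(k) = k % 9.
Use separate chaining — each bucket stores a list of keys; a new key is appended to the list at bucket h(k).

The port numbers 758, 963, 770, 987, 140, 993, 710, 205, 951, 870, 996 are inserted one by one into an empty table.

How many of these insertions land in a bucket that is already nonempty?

4

758 → bucket 2
963 → bucket 0
770 → bucket 5
987 → bucket 6
140 → bucket 5 (collision)
993 → bucket 3
710 → bucket 8
205 → bucket 7
951 → bucket 6 (collision)
870 → bucket 6 (collision)
996 → bucket 6 (collision)
Final buckets:
0: 963
1: ∅
2: 758
3: 993
4: ∅
5: 770 -> 140
6: 987 -> 951 -> 870 -> 996
7: 205
8: 710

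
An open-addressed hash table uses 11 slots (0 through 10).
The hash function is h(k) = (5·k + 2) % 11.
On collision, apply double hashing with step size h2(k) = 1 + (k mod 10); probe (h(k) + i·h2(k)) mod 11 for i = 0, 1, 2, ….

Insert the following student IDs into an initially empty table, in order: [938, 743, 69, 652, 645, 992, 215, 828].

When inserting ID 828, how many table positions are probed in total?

3

938: h=6 => slot 6
743: h=10 => slot 10
69: h=6, h2=10, probe 6,5 => slot 5
652: h=6, h2=3, probe 6,9 => slot 9
645: h=4 => slot 4
992: h=1 => slot 1
215: h=10, h2=6, probe 10,5,0 => slot 0
828: h=6, h2=9, probe 6,4,2 => slot 2
Table: [215, 992, 828, ., 645, 69, 938, ., ., 652, 743]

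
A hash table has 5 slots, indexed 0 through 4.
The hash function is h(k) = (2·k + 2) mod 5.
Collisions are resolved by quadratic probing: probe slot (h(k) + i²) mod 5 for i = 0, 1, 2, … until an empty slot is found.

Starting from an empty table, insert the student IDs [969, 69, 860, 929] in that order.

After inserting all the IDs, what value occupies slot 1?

969: h=0 -> slot 0
69: h=0, probe 0,1 -> slot 1
860: h=2 -> slot 2
929: h=0, probe 0,1,4 -> slot 4
Table: [969, 69, 860, ∅, 929]

69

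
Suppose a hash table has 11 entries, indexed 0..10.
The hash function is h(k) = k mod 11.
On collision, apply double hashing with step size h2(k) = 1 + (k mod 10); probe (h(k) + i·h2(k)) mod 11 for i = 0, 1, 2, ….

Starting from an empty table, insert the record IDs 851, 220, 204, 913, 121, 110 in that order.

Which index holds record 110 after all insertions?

1

851: h=4 => slot 4
220: h=0 => slot 0
204: h=6 => slot 6
913: h=0, h2=4, probe 0,4,8 => slot 8
121: h=0, h2=2, probe 0,2 => slot 2
110: h=0, h2=1, probe 0,1 => slot 1
Table: [220, 110, 121, ., 851, ., 204, ., 913, ., .]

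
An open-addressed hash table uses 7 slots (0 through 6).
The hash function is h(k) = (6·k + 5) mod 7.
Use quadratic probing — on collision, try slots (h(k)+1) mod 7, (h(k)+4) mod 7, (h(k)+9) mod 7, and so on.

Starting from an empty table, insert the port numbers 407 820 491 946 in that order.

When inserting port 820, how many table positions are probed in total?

2

Insert 407: h=4, slot 4 empty -> index 4.
Insert 820: h=4, slot 4 occupied -> index 5.
Insert 491: h=4, slots 4,5 occupied -> index 1.
Insert 946: h=4, slots 4,5,1 occupied -> index 6.
Table: [_, 491, _, _, 407, 820, 946]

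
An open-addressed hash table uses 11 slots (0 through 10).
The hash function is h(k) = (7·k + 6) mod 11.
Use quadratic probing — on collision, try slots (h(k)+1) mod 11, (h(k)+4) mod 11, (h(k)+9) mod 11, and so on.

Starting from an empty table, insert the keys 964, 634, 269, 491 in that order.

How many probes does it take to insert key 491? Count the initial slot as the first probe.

Insert 964: h=0, slot 0 empty → index 0.
Insert 634: h=0, slot 0 occupied → index 1.
Insert 269: h=8, slot 8 empty → index 8.
Insert 491: h=0, slots 0,1 occupied → index 4.
Table: [964, 634, _, _, 491, _, _, _, 269, _, _]

3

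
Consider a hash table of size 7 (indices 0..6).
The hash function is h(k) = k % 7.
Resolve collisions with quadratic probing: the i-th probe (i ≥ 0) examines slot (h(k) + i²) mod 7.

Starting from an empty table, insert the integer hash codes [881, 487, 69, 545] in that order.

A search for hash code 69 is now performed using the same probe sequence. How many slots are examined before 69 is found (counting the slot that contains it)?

Insert 881: h=6, slot 6 empty -> index 6.
Insert 487: h=4, slot 4 empty -> index 4.
Insert 69: h=6, slot 6 occupied -> index 0.
Insert 545: h=6, slots 6,0 occupied -> index 3.
Table: [69, —, —, 545, 487, —, 881]
Lookup 69: h=6, probe 6,0 → found at 0.

2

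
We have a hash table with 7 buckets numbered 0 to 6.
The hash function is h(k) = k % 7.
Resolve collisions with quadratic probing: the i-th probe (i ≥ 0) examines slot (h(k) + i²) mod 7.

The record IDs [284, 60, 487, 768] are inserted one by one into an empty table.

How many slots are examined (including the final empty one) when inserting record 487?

284: h=4 -> slot 4
60: h=4, probe 4,5 -> slot 5
487: h=4, probe 4,5,1 -> slot 1
768: h=5, probe 5,6 -> slot 6
Table: [-, 487, -, -, 284, 60, 768]

3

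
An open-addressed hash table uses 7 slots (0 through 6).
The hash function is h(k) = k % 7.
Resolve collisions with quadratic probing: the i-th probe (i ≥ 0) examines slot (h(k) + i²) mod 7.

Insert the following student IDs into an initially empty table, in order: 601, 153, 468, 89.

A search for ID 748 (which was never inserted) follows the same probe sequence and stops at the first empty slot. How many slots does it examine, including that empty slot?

601: h=6 → slot 6
153: h=6, probe 6,0 → slot 0
468: h=6, probe 6,0,3 → slot 3
89: h=5 → slot 5
Table: [153, ., ., 468, ., 89, 601]
Lookup 748: h=6, probe 6,0,3,1 → slot 1 empty, not found.

4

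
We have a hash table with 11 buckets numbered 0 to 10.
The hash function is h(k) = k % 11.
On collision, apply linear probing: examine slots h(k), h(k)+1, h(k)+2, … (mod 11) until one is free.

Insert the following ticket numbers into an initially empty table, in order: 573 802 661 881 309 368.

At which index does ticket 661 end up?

573: h=1 -> slot 1
802: h=10 -> slot 10
661: h=1, probe 1,2 -> slot 2
881: h=1, probe 1,2,3 -> slot 3
309: h=1, probe 1,2,3,4 -> slot 4
368: h=5 -> slot 5
Table: [_, 573, 661, 881, 309, 368, _, _, _, _, 802]

2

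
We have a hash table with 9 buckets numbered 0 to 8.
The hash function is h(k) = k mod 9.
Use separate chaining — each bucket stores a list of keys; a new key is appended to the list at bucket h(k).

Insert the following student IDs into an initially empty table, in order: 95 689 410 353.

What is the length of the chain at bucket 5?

3

95 → bucket 5
689 → bucket 5 (collision)
410 → bucket 5 (collision)
353 → bucket 2
Final buckets:
0: .
1: .
2: 353
3: .
4: .
5: 95 -> 689 -> 410
6: .
7: .
8: .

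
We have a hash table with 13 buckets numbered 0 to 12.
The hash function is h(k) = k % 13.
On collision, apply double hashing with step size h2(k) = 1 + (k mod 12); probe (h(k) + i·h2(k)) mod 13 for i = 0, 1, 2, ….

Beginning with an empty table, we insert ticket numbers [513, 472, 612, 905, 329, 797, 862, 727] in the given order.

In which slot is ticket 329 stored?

Insert 513: h=6, slot 6 empty => index 6.
Insert 472: h=4, slot 4 empty => index 4.
Insert 612: h=1, slot 1 empty => index 1.
Insert 905: h=8, slot 8 empty => index 8.
Insert 329: h=4, h2=6, slot 4 occupied => index 10.
Insert 797: h=4, h2=6, slots 4,10 occupied => index 3.
Insert 862: h=4, h2=11, slot 4 occupied => index 2.
Insert 727: h=12, slot 12 empty => index 12.
Table: [., 612, 862, 797, 472, ., 513, ., 905, ., 329, ., 727]

10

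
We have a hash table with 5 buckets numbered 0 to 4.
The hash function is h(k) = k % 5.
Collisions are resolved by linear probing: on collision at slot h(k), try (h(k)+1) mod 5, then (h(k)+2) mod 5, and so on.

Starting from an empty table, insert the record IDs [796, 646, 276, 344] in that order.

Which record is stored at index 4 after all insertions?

344

796: h=1 => slot 1
646: h=1, probe 1,2 => slot 2
276: h=1, probe 1,2,3 => slot 3
344: h=4 => slot 4
Table: [—, 796, 646, 276, 344]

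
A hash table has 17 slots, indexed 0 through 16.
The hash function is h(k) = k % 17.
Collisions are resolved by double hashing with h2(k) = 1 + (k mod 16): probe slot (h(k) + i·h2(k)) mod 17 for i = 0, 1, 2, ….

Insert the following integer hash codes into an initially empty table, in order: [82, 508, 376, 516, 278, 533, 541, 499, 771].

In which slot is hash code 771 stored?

82 hashes to 14; slot 14 is free -> place at 14.
508 hashes to 15; slot 15 is free -> place at 15.
376 hashes to 2; slot 2 is free -> place at 2.
516 hashes to 6; slot 6 is free -> place at 6.
278 hashes to 6, h2=7; 6 taken -> place at 13.
533 hashes to 6, h2=6; 6 taken -> place at 12.
541 hashes to 14, h2=14; 14 taken -> place at 11.
499 hashes to 6, h2=4; 6 taken -> place at 10.
771 hashes to 6, h2=4; 6,10,14 taken -> place at 1.
Table: [_, 771, 376, _, _, _, 516, _, _, _, 499, 541, 533, 278, 82, 508, _]

1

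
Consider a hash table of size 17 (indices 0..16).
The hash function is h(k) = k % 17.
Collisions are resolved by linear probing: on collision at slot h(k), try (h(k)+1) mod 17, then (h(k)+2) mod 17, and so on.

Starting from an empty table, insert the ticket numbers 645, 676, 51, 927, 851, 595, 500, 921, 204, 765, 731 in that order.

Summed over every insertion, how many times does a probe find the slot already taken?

17

645 hashes to 16; slot 16 is free -> place at 16.
676 hashes to 13; slot 13 is free -> place at 13.
51 hashes to 0; slot 0 is free -> place at 0.
927 hashes to 9; slot 9 is free -> place at 9.
851 hashes to 1; slot 1 is free -> place at 1.
595 hashes to 0; 0,1 taken -> place at 2.
500 hashes to 7; slot 7 is free -> place at 7.
921 hashes to 3; slot 3 is free -> place at 3.
204 hashes to 0; 0,1,2,3 taken -> place at 4.
765 hashes to 0; 0,1,2,3,4 taken -> place at 5.
731 hashes to 0; 0,1,2,3,4,5 taken -> place at 6.
Table: [51, 851, 595, 921, 204, 765, 731, 500, -, 927, -, -, -, 676, -, -, 645]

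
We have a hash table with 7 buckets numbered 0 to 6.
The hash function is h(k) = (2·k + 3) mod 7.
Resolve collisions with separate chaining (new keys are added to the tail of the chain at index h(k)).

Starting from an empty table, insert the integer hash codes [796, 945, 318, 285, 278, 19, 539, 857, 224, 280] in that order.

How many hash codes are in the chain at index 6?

4

Insert 796: h=6, bucket 6 empty -> new chain.
Insert 945: h=3, bucket 3 empty -> new chain.
Insert 318: h=2, bucket 2 empty -> new chain.
Insert 285: h=6, bucket 6 nonempty -> append to chain.
Insert 278: h=6, bucket 6 nonempty -> append to chain.
Insert 19: h=6, bucket 6 nonempty -> append to chain.
Insert 539: h=3, bucket 3 nonempty -> append to chain.
Insert 857: h=2, bucket 2 nonempty -> append to chain.
Insert 224: h=3, bucket 3 nonempty -> append to chain.
Insert 280: h=3, bucket 3 nonempty -> append to chain.
Final buckets:
0: -
1: -
2: 318 -> 857
3: 945 -> 539 -> 224 -> 280
4: -
5: -
6: 796 -> 285 -> 278 -> 19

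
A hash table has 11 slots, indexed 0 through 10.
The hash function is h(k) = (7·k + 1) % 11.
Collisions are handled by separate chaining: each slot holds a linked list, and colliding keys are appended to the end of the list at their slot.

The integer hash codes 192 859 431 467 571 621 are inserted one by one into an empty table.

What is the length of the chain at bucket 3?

Insert 192: h=3, bucket 3 empty → new chain.
Insert 859: h=8, bucket 8 empty → new chain.
Insert 431: h=4, bucket 4 empty → new chain.
Insert 467: h=3, bucket 3 nonempty → append to chain.
Insert 571: h=5, bucket 5 empty → new chain.
Insert 621: h=3, bucket 3 nonempty → append to chain.
Final buckets:
0: ∅
1: ∅
2: ∅
3: 192 -> 467 -> 621
4: 431
5: 571
6: ∅
7: ∅
8: 859
9: ∅
10: ∅

3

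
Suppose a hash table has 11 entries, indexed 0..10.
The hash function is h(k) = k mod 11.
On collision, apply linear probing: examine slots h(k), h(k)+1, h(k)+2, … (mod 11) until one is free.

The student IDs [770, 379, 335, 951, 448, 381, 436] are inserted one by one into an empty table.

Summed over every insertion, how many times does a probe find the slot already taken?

770 hashes to 0; slot 0 is free -> place at 0.
379 hashes to 5; slot 5 is free -> place at 5.
335 hashes to 5; 5 taken -> place at 6.
951 hashes to 5; 5,6 taken -> place at 7.
448 hashes to 8; slot 8 is free -> place at 8.
381 hashes to 7; 7,8 taken -> place at 9.
436 hashes to 7; 7,8,9 taken -> place at 10.
Table: [770, _, _, _, _, 379, 335, 951, 448, 381, 436]

8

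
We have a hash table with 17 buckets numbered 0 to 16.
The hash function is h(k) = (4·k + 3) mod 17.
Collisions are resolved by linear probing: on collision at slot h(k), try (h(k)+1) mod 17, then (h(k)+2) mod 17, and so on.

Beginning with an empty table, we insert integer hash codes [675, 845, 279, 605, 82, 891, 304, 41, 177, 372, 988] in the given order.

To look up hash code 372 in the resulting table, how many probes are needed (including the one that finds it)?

675 hashes to 0; slot 0 is free => place at 0.
845 hashes to 0; 0 taken => place at 1.
279 hashes to 14; slot 14 is free => place at 14.
605 hashes to 9; slot 9 is free => place at 9.
82 hashes to 8; slot 8 is free => place at 8.
891 hashes to 14; 14 taken => place at 15.
304 hashes to 12; slot 12 is free => place at 12.
41 hashes to 14; 14,15 taken => place at 16.
177 hashes to 14; 14,15,16,0,1 taken => place at 2.
372 hashes to 12; 12 taken => place at 13.
988 hashes to 11; slot 11 is free => place at 11.
Table: [675, 845, 177, ., ., ., ., ., 82, 605, ., 988, 304, 372, 279, 891, 41]
Lookup 372: h=12, probe 12,13 → found at 13.

2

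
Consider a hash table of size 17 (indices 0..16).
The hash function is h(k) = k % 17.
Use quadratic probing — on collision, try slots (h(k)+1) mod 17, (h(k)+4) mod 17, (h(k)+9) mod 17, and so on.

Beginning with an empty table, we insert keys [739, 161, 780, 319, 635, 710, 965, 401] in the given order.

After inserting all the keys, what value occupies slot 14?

710

Insert 739: h=8, slot 8 empty => index 8.
Insert 161: h=8, slot 8 occupied => index 9.
Insert 780: h=15, slot 15 empty => index 15.
Insert 319: h=13, slot 13 empty => index 13.
Insert 635: h=6, slot 6 empty => index 6.
Insert 710: h=13, slot 13 occupied => index 14.
Insert 965: h=13, slots 13,14 occupied => index 0.
Insert 401: h=10, slot 10 empty => index 10.
Table: [965, ., ., ., ., ., 635, ., 739, 161, 401, ., ., 319, 710, 780, .]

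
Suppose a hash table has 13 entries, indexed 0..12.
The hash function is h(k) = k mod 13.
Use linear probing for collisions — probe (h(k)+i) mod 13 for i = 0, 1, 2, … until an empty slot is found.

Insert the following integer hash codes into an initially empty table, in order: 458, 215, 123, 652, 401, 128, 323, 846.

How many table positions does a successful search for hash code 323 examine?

3

Insert 458: h=3, slot 3 empty → index 3.
Insert 215: h=7, slot 7 empty → index 7.
Insert 123: h=6, slot 6 empty → index 6.
Insert 652: h=2, slot 2 empty → index 2.
Insert 401: h=11, slot 11 empty → index 11.
Insert 128: h=11, slot 11 occupied → index 12.
Insert 323: h=11, slots 11,12 occupied → index 0.
Insert 846: h=1, slot 1 empty → index 1.
Table: [323, 846, 652, 458, ., ., 123, 215, ., ., ., 401, 128]
Lookup 323: h=11, probe 11,12,0 → found at 0.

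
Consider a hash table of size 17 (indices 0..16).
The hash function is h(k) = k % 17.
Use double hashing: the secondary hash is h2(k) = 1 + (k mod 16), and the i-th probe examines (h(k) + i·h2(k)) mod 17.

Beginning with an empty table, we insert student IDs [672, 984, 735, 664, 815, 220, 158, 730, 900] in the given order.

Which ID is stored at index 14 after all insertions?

Insert 672: h=9, slot 9 empty => index 9.
Insert 984: h=15, slot 15 empty => index 15.
Insert 735: h=4, slot 4 empty => index 4.
Insert 664: h=1, slot 1 empty => index 1.
Insert 815: h=16, slot 16 empty => index 16.
Insert 220: h=16, h2=13, slot 16 occupied => index 12.
Insert 158: h=5, slot 5 empty => index 5.
Insert 730: h=16, h2=11, slot 16 occupied => index 10.
Insert 900: h=16, h2=5, slots 16,4,9 occupied => index 14.
Table: [—, 664, —, —, 735, 158, —, —, —, 672, 730, —, 220, —, 900, 984, 815]

900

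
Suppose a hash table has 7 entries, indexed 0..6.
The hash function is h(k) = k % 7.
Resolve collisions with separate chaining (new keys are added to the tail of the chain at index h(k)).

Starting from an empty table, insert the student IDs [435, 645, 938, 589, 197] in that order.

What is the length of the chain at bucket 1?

Insert 435: h=1, bucket 1 empty → new chain.
Insert 645: h=1, bucket 1 nonempty → append to chain.
Insert 938: h=0, bucket 0 empty → new chain.
Insert 589: h=1, bucket 1 nonempty → append to chain.
Insert 197: h=1, bucket 1 nonempty → append to chain.
Final buckets:
0: 938
1: 435 -> 645 -> 589 -> 197
2: -
3: -
4: -
5: -
6: -

4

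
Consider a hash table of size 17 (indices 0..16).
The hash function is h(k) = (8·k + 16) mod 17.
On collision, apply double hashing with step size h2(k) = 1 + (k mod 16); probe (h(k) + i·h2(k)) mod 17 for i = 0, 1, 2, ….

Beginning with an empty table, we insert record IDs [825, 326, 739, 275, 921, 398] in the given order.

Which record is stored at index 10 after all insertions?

Insert 825: h=3, slot 3 empty → index 3.
Insert 326: h=6, slot 6 empty → index 6.
Insert 739: h=12, slot 12 empty → index 12.
Insert 275: h=6, h2=4, slot 6 occupied → index 10.
Insert 921: h=6, h2=10, slot 6 occupied → index 16.
Insert 398: h=4, slot 4 empty → index 4.
Table: [., ., ., 825, 398, ., 326, ., ., ., 275, ., 739, ., ., ., 921]

275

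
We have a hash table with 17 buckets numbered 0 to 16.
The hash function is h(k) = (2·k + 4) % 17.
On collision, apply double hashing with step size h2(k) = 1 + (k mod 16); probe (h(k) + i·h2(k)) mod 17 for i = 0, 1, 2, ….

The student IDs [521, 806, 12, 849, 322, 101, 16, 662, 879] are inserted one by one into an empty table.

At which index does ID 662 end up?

521 hashes to 9; slot 9 is free => place at 9.
806 hashes to 1; slot 1 is free => place at 1.
12 hashes to 11; slot 11 is free => place at 11.
849 hashes to 2; slot 2 is free => place at 2.
322 hashes to 2, h2=3; 2 taken => place at 5.
101 hashes to 2, h2=6; 2 taken => place at 8.
16 hashes to 2, h2=1; 2 taken => place at 3.
662 hashes to 2, h2=7; 2,9 taken => place at 16.
879 hashes to 11, h2=16; 11 taken => place at 10.
Table: [_, 806, 849, 16, _, 322, _, _, 101, 521, 879, 12, _, _, _, _, 662]

16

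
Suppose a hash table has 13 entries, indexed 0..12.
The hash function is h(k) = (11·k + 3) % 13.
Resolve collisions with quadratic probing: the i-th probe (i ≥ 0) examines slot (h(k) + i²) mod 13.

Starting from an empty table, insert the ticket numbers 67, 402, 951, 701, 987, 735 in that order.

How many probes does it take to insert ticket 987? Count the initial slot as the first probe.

3

67 hashes to 12; slot 12 is free => place at 12.
402 hashes to 5; slot 5 is free => place at 5.
951 hashes to 12; 12 taken => place at 0.
701 hashes to 5; 5 taken => place at 6.
987 hashes to 5; 5,6 taken => place at 9.
735 hashes to 2; slot 2 is free => place at 2.
Table: [951, —, 735, —, —, 402, 701, —, —, 987, —, —, 67]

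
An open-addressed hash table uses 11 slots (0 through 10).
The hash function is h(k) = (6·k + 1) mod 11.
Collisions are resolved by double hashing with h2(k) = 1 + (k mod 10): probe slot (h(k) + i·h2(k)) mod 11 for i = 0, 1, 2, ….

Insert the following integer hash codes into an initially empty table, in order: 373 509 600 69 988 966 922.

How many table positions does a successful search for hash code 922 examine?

Insert 373: h=6, slot 6 empty → index 6.
Insert 509: h=8, slot 8 empty → index 8.
Insert 600: h=4, slot 4 empty → index 4.
Insert 69: h=8, h2=10, slot 8 occupied → index 7.
Insert 988: h=0, slot 0 empty → index 0.
Insert 966: h=0, h2=7, slots 0,7 occupied → index 3.
Insert 922: h=0, h2=3, slots 0,3,6 occupied → index 9.
Table: [988, ∅, ∅, 966, 600, ∅, 373, 69, 509, 922, ∅]
Lookup 922: h=0, h2=3, probe 0,3,6,9 → found at 9.

4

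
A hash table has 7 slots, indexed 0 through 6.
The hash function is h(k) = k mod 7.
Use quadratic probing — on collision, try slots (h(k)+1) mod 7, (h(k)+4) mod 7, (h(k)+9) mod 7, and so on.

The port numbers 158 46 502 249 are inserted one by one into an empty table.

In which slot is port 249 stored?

158: h=4 => slot 4
46: h=4, probe 4,5 => slot 5
502: h=5, probe 5,6 => slot 6
249: h=4, probe 4,5,1 => slot 1
Table: [-, 249, -, -, 158, 46, 502]

1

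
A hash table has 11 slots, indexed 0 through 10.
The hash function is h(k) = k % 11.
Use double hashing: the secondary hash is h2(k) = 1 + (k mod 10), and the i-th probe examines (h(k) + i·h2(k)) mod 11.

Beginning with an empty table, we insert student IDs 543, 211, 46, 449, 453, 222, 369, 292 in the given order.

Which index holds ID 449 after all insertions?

543: h=4 => slot 4
211: h=2 => slot 2
46: h=2, h2=7, probe 2,9 => slot 9
449: h=9, h2=10, probe 9,8 => slot 8
453: h=2, h2=4, probe 2,6 => slot 6
222: h=2, h2=3, probe 2,5 => slot 5
369: h=6, h2=10, probe 6,5,4,3 => slot 3
292: h=6, h2=3, probe 6,9,1 => slot 1
Table: [∅, 292, 211, 369, 543, 222, 453, ∅, 449, 46, ∅]

8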